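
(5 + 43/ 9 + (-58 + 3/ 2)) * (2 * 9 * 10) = -8410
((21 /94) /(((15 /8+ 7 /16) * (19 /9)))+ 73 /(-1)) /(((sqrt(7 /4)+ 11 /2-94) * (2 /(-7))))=-2.93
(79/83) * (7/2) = 553/166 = 3.33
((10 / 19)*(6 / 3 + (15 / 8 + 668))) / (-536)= -26875 / 40736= -0.66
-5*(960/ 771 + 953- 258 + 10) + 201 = -855868/ 257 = -3330.23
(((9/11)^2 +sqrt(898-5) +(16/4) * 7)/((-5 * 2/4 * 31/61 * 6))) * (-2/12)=1.28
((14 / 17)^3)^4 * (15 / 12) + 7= 4149223051077447 / 582622237229761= 7.12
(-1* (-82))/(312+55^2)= 82/3337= 0.02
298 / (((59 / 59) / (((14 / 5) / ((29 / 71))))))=296212 / 145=2042.84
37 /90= 0.41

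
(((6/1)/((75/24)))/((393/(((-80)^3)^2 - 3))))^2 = 17592186044013346816002304/10725625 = 1640201484203796684.67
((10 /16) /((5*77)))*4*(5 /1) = 5 /154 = 0.03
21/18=7/6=1.17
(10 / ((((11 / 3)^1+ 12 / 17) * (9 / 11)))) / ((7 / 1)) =1870 / 4683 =0.40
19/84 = 0.23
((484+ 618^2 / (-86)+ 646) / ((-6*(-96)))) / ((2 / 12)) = -35593 / 1032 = -34.49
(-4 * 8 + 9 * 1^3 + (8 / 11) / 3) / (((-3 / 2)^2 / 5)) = -15020 / 297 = -50.57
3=3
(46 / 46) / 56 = 1 / 56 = 0.02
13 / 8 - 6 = -4.38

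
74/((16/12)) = 111/2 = 55.50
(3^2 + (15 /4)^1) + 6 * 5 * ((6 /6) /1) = 171 /4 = 42.75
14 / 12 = 7 / 6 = 1.17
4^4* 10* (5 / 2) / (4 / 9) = 14400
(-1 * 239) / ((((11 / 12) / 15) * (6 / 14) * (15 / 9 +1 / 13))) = -978705 / 187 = -5233.72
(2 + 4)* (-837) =-5022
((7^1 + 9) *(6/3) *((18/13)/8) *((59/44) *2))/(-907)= -2124/129701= -0.02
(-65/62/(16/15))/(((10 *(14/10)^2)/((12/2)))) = -14625/48608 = -0.30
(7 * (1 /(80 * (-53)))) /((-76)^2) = -7 /24490240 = -0.00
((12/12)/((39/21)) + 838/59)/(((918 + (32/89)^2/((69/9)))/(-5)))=-3433238635/42759499874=-0.08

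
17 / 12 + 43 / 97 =2165 / 1164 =1.86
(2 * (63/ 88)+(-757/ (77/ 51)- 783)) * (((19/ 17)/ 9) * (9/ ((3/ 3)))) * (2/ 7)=-7507869/ 18326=-409.68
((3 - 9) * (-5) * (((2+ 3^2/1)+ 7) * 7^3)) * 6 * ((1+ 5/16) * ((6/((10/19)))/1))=33256251/2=16628125.50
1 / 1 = 1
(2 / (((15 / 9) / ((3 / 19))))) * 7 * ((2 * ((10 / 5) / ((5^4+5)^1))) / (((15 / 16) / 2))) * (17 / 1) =2176 / 7125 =0.31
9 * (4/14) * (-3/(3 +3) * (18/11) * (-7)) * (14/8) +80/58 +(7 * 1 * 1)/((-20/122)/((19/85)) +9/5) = 18993419/563354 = 33.71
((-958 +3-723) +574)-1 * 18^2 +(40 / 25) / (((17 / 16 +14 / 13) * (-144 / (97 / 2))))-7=-28740919 / 20025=-1435.25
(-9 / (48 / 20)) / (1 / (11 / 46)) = -165 / 184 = -0.90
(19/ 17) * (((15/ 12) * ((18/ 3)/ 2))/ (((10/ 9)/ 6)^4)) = 30292137/ 8500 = 3563.78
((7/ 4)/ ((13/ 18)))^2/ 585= 441/ 43940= 0.01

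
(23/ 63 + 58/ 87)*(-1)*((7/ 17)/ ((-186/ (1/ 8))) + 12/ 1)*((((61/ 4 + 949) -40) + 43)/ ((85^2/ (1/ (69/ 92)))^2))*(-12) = 3053480573/ 623920662225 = 0.00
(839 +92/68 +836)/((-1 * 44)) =-14249/374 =-38.10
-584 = -584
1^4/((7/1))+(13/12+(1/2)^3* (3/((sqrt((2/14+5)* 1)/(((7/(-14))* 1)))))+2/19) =2125/1596- sqrt(7)/32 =1.25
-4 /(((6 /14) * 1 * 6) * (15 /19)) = -1.97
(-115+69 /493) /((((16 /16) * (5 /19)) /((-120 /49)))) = 25821456 /24157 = 1068.90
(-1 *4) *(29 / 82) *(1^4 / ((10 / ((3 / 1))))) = -87 / 205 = -0.42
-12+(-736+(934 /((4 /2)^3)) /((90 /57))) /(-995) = -1353353 /119400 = -11.33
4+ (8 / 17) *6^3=1796 / 17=105.65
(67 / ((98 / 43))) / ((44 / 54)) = 77787 / 2156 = 36.08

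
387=387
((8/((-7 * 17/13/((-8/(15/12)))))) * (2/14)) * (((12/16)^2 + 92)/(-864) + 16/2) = 1418443/224910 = 6.31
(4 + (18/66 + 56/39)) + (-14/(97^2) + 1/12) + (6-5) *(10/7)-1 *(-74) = 3059816607/37673636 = 81.22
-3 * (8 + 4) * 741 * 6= -160056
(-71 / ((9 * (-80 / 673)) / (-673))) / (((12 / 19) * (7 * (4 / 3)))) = -611001221 / 80640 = -7576.90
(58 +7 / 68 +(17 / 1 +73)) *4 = 10071 / 17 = 592.41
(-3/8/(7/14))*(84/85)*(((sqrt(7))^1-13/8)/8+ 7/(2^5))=-63*sqrt(7)/680-63/5440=-0.26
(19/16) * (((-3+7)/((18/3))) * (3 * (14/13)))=133/52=2.56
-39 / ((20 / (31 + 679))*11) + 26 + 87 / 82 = -98.80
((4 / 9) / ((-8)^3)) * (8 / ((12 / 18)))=-1 / 96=-0.01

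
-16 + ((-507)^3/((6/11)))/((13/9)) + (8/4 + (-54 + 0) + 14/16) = -165411098.62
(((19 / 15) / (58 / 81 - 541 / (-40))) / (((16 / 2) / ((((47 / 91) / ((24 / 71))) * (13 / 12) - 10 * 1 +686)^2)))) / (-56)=-35461106368771 / 388948697088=-91.17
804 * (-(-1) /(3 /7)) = 1876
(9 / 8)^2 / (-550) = -81 / 35200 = -0.00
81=81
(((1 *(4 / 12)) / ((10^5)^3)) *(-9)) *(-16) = 0.00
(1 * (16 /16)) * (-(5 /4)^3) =-125 /64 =-1.95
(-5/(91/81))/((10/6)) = -243/91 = -2.67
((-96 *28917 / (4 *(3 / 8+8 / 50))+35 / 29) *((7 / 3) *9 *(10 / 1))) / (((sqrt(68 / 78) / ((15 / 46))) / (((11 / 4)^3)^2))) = -11231266572436766625 *sqrt(1326) / 9939132416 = -41148311674.69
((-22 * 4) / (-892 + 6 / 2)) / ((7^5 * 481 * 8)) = 11 / 7186824463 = 0.00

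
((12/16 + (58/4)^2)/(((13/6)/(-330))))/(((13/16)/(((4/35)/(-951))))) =1782528/375011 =4.75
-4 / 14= -2 / 7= -0.29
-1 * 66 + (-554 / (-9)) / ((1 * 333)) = -197248 / 2997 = -65.82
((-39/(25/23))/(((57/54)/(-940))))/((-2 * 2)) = -758862/95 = -7988.02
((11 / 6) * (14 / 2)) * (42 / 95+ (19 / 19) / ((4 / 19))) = 151921 / 2280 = 66.63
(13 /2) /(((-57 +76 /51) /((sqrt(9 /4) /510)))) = -39 /113240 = -0.00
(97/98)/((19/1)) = 97/1862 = 0.05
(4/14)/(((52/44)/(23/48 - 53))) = -27731/2184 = -12.70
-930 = -930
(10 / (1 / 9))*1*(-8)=-720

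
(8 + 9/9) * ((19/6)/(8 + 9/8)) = 228/73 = 3.12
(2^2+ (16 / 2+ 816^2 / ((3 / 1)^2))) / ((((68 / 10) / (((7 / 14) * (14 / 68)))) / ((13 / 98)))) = 148.60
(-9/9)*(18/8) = -9/4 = -2.25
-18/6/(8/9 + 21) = -27/197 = -0.14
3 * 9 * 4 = 108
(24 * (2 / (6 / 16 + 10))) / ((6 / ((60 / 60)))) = 64 / 83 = 0.77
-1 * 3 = -3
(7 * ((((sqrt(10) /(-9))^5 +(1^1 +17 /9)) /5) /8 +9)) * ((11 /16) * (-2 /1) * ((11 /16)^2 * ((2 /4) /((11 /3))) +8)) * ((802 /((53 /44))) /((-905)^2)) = -2290123222079 /4000511232000 +1402402463 * sqrt(10) /524947083863040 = -0.57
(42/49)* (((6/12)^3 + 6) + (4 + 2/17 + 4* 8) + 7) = 20091/476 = 42.21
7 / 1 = 7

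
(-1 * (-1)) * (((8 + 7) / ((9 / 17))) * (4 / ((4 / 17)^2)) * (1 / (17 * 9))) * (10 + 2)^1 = 1445 / 9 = 160.56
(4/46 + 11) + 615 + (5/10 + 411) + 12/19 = 907403/874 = 1038.22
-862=-862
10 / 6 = 1.67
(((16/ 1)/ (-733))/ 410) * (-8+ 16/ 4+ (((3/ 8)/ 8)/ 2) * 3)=503/ 2404240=0.00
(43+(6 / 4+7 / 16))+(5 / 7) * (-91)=-321 / 16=-20.06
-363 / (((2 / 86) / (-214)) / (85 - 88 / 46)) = 6383362986 / 23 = 277537521.13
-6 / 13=-0.46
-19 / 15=-1.27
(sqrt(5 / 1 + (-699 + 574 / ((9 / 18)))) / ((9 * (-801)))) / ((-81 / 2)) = 2 * sqrt(454) / 583929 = 0.00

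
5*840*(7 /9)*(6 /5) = 3920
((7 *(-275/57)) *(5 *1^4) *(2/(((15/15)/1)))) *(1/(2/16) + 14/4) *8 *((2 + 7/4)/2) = -1106875/19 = -58256.58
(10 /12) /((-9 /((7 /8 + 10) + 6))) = -25 /16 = -1.56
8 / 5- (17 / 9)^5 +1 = -6331648 / 295245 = -21.45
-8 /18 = -4 /9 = -0.44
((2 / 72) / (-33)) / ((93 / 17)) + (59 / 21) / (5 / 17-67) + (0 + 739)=12001521827 / 16241148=738.96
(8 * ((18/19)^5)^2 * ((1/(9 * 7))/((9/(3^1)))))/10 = 528958107648/214587319023035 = 0.00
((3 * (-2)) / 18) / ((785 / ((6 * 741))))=-1482 / 785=-1.89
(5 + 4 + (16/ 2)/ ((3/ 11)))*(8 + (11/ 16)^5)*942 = 154364093245/ 524288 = 294426.14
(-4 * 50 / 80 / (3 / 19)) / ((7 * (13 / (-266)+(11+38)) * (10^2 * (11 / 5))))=-361 / 1718772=-0.00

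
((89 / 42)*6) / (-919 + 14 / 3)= -267 / 19201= -0.01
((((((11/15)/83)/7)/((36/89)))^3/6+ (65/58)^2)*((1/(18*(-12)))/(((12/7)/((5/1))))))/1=-195716594667663954499/11540480079288732364800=-0.02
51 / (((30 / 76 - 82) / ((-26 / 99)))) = 16796 / 102333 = 0.16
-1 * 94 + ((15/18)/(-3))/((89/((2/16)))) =-1204709/12816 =-94.00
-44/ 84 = -0.52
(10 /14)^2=25 /49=0.51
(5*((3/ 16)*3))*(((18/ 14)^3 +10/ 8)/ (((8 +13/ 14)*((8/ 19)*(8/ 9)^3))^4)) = 10738406684725133212953/ 54975581388800000000000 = 0.20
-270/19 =-14.21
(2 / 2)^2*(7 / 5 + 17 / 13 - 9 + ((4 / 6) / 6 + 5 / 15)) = -5.85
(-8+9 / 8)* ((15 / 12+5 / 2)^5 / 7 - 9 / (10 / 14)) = -36798201 / 57344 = -641.71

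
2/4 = 1/2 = 0.50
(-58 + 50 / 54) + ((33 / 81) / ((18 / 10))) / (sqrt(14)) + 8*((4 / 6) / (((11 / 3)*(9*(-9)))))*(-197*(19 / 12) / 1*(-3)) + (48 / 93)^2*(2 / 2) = -63029729 / 856251 + 55*sqrt(14) / 3402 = -73.55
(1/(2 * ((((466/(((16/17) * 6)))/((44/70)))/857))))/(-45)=-150832/2079525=-0.07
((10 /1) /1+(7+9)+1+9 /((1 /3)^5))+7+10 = 2231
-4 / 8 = -1 / 2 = -0.50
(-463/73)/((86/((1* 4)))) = -926/3139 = -0.29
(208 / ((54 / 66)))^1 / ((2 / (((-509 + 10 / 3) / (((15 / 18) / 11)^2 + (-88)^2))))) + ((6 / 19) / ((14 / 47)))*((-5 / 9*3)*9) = -325749439361 / 13459422711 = -24.20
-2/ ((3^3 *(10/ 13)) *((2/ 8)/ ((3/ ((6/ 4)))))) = -104/ 135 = -0.77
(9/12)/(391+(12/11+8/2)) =33/17428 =0.00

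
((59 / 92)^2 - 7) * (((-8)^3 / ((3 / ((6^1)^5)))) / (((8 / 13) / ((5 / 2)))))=18791248320 / 529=35522208.54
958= 958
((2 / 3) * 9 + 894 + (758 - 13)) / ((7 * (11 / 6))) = 1410 / 11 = 128.18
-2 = -2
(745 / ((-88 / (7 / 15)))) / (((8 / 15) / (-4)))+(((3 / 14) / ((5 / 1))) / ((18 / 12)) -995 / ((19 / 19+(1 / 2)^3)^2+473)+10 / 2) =6088127053 / 186974480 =32.56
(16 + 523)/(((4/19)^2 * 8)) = 194579/128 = 1520.15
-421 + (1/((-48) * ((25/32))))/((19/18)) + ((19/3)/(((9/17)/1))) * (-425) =-70605274/12825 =-5505.28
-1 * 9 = -9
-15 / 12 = -5 / 4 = -1.25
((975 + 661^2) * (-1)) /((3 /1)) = -437896 /3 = -145965.33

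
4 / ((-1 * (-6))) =2 / 3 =0.67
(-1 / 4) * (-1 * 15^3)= 3375 / 4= 843.75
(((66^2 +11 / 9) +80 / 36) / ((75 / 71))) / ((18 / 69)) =12814151 / 810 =15819.94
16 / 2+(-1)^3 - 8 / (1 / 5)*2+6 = -67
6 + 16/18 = 62/9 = 6.89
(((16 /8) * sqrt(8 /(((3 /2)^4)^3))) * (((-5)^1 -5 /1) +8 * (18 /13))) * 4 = 14336 * sqrt(2) /9477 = 2.14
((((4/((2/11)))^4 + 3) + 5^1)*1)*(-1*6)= -1405584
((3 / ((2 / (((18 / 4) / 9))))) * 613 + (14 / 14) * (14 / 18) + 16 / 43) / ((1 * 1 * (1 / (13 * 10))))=46375745 / 774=59916.98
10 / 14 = 0.71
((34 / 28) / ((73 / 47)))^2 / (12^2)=638401 / 150405696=0.00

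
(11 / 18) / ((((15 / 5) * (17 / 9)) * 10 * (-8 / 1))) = -11 / 8160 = -0.00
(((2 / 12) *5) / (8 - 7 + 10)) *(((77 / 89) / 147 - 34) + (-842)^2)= 6624950905 / 123354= 53706.82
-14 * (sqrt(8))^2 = -112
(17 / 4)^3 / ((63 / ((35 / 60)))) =4913 / 6912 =0.71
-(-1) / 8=1 / 8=0.12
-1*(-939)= 939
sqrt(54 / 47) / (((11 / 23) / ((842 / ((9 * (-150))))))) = -9683 * sqrt(282) / 116325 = -1.40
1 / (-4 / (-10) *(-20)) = -1 / 8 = -0.12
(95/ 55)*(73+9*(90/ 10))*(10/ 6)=1330/ 3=443.33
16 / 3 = 5.33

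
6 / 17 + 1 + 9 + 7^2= 1009 / 17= 59.35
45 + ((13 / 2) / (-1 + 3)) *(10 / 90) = 1633 / 36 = 45.36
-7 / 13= -0.54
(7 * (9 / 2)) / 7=9 / 2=4.50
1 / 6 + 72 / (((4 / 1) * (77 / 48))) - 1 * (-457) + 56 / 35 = 1085671 / 2310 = 469.99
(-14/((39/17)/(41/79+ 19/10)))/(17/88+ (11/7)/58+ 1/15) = -312494952/6074231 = -51.45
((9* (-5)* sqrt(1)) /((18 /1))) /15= -1 /6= -0.17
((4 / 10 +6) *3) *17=1632 / 5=326.40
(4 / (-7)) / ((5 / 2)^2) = -16 / 175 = -0.09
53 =53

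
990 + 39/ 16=15879/ 16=992.44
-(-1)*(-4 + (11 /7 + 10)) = 53 /7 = 7.57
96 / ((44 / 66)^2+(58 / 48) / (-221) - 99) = -1527552 / 1568303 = -0.97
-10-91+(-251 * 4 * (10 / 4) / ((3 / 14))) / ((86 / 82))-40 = -1458929 / 129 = -11309.53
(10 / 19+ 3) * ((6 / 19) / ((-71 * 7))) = -402 / 179417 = -0.00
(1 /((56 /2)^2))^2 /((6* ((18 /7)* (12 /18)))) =1 /6322176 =0.00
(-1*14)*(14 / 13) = -15.08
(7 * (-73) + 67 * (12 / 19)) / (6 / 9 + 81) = -5343 / 931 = -5.74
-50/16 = -25/8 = -3.12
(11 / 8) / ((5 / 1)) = 11 / 40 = 0.28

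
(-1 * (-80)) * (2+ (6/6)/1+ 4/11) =2960/11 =269.09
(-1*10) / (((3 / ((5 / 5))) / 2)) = -20 / 3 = -6.67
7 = 7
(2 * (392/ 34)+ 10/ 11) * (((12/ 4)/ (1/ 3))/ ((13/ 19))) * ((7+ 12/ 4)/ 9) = 851580/ 2431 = 350.30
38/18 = 19/9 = 2.11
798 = 798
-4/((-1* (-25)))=-4/25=-0.16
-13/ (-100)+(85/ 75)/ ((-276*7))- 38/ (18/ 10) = -253354/ 12075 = -20.98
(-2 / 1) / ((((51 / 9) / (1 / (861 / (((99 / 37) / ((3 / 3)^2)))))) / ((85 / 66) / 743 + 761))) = -111954009 / 134128589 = -0.83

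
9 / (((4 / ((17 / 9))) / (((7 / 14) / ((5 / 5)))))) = 17 / 8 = 2.12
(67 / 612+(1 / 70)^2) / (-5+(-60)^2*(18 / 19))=390583 / 12127334625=0.00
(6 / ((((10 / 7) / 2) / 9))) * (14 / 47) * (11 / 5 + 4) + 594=862002 / 1175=733.62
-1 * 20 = -20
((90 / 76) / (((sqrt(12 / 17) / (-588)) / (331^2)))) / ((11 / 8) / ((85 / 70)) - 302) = 16427576340 * sqrt(51) / 388721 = 301800.93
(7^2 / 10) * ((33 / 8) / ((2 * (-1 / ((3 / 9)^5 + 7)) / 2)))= -458689 / 3240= -141.57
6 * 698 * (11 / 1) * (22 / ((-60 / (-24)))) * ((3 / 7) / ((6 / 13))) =376441.37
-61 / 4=-15.25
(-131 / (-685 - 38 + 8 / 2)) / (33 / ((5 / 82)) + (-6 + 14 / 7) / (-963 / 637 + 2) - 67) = 203705 / 521016879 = 0.00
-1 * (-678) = 678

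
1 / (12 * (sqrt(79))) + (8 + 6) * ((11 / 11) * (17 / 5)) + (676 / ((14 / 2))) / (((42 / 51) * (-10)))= sqrt(79) / 948 + 8789 / 245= 35.88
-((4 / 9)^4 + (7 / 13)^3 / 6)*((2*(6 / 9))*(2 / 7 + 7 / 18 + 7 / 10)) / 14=-162375433 / 19070405991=-0.01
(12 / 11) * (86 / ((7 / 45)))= 46440 / 77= 603.12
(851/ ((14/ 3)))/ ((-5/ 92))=-117438/ 35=-3355.37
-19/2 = -9.50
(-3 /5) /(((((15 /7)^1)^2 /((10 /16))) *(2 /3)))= -49 /400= -0.12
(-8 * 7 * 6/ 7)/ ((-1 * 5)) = 48/ 5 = 9.60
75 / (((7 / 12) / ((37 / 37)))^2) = 220.41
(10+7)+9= 26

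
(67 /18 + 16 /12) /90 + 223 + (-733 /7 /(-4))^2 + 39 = 300810121 /317520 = 947.37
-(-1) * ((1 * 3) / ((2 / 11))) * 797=26301 / 2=13150.50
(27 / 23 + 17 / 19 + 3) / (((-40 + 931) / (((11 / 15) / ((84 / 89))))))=39427 / 8920044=0.00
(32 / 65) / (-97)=-32 / 6305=-0.01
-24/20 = -1.20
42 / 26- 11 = -122 / 13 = -9.38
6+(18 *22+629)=1031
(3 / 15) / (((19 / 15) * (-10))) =-3 / 190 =-0.02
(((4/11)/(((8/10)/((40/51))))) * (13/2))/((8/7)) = 2.03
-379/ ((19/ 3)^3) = -10233/ 6859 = -1.49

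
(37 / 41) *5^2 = 22.56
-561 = -561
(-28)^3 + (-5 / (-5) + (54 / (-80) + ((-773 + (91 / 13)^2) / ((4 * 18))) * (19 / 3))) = -23776589 / 1080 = -22015.36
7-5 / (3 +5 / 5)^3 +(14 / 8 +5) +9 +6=1835 / 64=28.67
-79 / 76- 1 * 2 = -231 / 76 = -3.04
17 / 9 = 1.89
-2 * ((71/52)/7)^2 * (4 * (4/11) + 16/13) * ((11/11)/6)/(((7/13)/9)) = -362952/637637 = -0.57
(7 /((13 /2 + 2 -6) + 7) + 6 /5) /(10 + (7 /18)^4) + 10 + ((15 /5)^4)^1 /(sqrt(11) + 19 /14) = 27.52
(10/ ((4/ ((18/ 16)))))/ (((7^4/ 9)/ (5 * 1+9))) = 0.15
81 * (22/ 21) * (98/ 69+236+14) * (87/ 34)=149418324/ 2737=54592.01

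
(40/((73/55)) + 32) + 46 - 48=60.14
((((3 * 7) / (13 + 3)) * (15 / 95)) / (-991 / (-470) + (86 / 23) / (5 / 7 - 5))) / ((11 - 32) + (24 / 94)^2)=-150439527 / 18784472360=-0.01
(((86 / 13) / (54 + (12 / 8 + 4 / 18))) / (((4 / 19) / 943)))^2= 48078677986641 / 170015521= 282789.93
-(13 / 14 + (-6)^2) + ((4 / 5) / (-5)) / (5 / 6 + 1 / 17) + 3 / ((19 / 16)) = -2989579 / 86450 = -34.58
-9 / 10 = -0.90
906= 906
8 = 8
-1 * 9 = -9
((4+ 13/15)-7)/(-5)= 32/75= 0.43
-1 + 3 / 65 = -62 / 65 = -0.95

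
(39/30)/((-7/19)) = -247/70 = -3.53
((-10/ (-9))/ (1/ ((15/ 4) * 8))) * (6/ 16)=12.50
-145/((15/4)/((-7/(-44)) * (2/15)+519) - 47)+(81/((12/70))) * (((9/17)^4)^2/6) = 1604231096898592865/449170779516865132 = 3.57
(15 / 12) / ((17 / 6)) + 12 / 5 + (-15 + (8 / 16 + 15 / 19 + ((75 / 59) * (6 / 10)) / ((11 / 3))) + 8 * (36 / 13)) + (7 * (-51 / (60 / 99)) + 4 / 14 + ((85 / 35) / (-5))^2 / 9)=-69372886466959 / 120179159100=-577.25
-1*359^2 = -128881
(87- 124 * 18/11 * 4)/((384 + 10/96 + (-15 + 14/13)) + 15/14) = -34817328/17837941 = -1.95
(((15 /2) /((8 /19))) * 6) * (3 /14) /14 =2565 /1568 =1.64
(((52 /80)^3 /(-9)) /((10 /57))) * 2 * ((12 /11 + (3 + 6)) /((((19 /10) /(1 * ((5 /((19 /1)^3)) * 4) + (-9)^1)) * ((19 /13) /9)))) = 586921781043 /5734124000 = 102.36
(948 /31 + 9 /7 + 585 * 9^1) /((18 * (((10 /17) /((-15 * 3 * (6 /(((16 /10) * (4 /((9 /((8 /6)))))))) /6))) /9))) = -5935317525 /27776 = -213685.11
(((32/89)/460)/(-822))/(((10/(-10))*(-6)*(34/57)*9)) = -19/643607505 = -0.00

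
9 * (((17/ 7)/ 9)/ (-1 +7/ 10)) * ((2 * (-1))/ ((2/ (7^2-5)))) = 7480/ 21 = 356.19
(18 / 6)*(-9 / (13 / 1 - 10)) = -9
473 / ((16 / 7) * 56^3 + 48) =43 / 36496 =0.00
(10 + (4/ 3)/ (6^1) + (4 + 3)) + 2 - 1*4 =137/ 9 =15.22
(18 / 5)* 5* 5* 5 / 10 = 45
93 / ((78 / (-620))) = -9610 / 13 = -739.23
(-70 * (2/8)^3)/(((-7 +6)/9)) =315/32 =9.84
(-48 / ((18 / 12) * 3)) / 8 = -4 / 3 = -1.33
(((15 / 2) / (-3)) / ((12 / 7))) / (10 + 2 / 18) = -15 / 104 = -0.14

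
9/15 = 3/5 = 0.60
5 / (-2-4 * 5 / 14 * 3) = -0.80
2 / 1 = 2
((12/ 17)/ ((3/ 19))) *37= 2812/ 17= 165.41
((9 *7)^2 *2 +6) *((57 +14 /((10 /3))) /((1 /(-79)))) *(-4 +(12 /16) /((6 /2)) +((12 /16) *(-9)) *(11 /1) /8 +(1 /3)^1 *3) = 924184107 /2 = 462092053.50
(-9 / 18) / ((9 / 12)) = -2 / 3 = -0.67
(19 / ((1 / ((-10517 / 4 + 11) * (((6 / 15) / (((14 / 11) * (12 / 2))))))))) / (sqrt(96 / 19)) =-729619 * sqrt(114) / 6720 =-1159.26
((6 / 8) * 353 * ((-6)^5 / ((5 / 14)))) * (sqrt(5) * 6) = -172930464 * sqrt(5) / 5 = -77336854.58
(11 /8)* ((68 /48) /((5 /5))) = 187 /96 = 1.95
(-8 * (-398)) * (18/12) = 4776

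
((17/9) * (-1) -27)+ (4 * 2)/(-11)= -2932/99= -29.62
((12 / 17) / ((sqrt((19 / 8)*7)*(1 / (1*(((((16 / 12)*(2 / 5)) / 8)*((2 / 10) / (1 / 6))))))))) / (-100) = -12*sqrt(266) / 1413125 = -0.00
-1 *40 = -40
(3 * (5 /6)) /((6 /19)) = 7.92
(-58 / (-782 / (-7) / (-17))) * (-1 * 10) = -2030 / 23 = -88.26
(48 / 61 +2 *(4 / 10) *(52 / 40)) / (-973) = -398 / 211975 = -0.00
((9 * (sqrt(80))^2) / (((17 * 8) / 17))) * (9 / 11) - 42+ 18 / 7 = 34.21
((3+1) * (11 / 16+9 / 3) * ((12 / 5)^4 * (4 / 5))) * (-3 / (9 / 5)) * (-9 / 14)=1835136 / 4375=419.46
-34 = -34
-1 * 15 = -15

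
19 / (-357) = -19 / 357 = -0.05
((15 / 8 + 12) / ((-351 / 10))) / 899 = -185 / 420732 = -0.00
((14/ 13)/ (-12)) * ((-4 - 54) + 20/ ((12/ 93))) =-8.71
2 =2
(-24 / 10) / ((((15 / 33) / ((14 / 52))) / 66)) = -93.82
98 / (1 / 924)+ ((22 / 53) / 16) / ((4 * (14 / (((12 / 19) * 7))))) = 1458973857 / 16112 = 90552.00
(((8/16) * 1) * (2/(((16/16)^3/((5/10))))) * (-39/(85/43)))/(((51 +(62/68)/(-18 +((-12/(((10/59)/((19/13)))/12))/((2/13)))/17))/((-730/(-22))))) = -5127726006/798904579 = -6.42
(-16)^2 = 256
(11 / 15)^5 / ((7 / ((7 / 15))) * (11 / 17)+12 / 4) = 2737867 / 164025000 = 0.02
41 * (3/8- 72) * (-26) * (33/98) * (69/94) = 695416293/36848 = 18872.57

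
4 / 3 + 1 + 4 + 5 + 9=61 / 3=20.33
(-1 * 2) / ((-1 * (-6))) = -1 / 3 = -0.33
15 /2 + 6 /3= 19 /2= 9.50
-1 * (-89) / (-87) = -89 / 87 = -1.02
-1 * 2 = -2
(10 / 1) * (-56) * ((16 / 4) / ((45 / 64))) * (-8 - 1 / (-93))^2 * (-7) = 1423394.39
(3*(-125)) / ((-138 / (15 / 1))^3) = 46875 / 97336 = 0.48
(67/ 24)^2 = 7.79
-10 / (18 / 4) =-20 / 9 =-2.22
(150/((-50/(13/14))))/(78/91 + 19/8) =-156/181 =-0.86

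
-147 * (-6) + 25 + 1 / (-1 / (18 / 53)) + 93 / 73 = 3512798 / 3869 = 907.93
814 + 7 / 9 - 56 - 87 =6046 / 9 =671.78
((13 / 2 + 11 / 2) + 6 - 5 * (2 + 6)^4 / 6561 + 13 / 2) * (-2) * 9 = -280529 / 729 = -384.81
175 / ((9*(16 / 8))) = 175 / 18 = 9.72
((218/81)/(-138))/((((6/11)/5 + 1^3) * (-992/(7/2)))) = 41965/676403136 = 0.00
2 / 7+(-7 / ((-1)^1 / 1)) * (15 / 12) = 253 / 28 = 9.04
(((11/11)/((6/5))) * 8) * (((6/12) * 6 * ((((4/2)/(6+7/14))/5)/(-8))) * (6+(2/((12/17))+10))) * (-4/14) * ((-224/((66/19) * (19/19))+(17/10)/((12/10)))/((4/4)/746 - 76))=7797565/11350339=0.69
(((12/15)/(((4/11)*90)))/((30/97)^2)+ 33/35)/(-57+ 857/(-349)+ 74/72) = -0.02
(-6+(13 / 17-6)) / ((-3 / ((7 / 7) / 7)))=191 / 357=0.54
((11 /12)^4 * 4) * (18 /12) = 14641 /3456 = 4.24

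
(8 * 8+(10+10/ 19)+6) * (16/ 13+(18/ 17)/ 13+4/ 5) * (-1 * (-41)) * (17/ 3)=9760788/ 247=39517.36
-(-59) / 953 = 59 / 953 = 0.06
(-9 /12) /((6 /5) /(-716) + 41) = -2685 /146774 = -0.02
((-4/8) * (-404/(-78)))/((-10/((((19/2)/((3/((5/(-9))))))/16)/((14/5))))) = -9595/943488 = -0.01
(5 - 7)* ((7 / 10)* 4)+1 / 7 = -191 / 35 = -5.46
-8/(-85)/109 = 8/9265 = 0.00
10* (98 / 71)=13.80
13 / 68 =0.19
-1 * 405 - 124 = -529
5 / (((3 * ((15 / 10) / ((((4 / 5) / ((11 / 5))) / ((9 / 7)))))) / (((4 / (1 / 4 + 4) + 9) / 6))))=23660 / 45441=0.52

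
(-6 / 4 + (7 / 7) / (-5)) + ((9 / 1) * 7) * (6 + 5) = 6913 / 10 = 691.30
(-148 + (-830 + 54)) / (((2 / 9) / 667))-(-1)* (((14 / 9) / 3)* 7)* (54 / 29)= -80427998 / 29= -2773379.24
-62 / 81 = -0.77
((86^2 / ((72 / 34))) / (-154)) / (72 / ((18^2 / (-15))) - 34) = 31433 / 51744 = 0.61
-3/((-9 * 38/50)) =25/57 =0.44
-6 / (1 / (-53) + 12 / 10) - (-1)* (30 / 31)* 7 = 16440 / 9703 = 1.69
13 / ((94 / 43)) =559 / 94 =5.95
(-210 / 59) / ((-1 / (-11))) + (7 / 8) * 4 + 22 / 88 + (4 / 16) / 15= -62633 / 1770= -35.39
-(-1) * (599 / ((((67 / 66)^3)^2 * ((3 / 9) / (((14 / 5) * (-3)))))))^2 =38915441462756799337272105517056 / 204567972615821428614025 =190232327.01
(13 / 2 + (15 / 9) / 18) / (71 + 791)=0.01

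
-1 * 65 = -65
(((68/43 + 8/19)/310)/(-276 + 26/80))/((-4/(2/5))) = 3272/1396404145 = 0.00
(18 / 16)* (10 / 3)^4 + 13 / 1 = 1367 / 9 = 151.89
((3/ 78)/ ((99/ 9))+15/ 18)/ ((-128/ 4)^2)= 359/ 439296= 0.00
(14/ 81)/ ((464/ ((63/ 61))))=49/ 127368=0.00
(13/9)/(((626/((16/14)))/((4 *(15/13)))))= 80/6573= 0.01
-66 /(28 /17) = -561 /14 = -40.07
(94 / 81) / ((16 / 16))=94 / 81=1.16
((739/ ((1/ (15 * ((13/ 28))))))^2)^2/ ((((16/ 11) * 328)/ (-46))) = -109103006953228328308125/ 1612857344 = -67645788611809.38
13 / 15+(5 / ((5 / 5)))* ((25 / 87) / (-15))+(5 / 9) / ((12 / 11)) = 20047 / 15660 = 1.28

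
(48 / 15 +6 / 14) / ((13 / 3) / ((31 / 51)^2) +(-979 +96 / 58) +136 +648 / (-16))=-7078726 / 1697449215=-0.00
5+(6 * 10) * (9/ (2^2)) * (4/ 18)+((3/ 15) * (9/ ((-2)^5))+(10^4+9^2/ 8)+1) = 1607371/ 160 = 10046.07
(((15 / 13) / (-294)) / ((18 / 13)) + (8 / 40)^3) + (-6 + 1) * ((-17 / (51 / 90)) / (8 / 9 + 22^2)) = 75661399 / 240565500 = 0.31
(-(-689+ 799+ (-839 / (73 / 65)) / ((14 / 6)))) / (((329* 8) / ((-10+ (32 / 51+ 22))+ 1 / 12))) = 1.01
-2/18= -1/9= -0.11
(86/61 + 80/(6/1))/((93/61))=9.67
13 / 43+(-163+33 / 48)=-111463 / 688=-162.01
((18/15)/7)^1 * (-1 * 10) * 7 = -12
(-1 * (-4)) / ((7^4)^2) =4 / 5764801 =0.00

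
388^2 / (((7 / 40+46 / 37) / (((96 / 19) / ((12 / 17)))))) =30301496320 / 39881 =759797.81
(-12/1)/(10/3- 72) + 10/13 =1264/1339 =0.94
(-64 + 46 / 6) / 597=-169 / 1791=-0.09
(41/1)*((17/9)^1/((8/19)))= 13243/72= 183.93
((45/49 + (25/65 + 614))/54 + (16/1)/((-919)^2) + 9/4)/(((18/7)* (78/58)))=22990606432147/5826842546616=3.95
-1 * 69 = -69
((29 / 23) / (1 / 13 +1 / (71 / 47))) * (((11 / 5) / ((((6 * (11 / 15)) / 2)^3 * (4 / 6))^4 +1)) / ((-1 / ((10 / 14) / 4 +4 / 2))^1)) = -0.00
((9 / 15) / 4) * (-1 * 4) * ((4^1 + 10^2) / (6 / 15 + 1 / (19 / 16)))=-2964 / 59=-50.24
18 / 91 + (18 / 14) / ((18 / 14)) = 109 / 91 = 1.20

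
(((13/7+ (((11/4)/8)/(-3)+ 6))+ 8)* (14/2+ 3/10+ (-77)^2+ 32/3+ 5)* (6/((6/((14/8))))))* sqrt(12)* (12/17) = 1888975661* sqrt(3)/8160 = 400956.11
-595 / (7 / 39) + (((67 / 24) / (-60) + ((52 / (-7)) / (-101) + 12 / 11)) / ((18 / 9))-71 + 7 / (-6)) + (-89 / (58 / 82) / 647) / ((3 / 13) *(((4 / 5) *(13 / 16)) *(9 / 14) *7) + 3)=-9962689223902759 / 2941744196160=-3386.66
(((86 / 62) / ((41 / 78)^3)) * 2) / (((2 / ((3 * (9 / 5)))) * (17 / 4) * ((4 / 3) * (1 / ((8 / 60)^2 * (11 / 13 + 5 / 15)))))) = 866458944 / 4540170875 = 0.19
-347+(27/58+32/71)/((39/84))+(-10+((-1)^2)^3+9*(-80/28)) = -71151670/187369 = -379.74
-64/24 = -8/3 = -2.67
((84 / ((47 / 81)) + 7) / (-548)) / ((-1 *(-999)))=-7133 / 25730244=-0.00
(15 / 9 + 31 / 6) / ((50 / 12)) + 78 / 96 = 981 / 400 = 2.45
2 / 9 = 0.22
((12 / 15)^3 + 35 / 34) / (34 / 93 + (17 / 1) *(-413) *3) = -609243 / 8325006250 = -0.00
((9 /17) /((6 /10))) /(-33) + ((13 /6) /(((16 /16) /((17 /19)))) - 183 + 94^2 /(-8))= -13703084 /10659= -1285.59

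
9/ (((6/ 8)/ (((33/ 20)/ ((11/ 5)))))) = 9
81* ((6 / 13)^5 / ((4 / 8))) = 1259712 / 371293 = 3.39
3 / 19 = 0.16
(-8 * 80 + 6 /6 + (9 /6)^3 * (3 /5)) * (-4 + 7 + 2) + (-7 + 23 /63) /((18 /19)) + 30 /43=-622433443 /195048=-3191.18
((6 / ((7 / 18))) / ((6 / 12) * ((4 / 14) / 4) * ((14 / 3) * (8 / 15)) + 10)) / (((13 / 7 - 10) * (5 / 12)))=-1944 / 4313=-0.45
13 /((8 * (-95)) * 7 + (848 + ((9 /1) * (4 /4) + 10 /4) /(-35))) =-0.00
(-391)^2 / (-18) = -152881 / 18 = -8493.39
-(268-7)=-261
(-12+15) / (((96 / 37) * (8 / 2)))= 37 / 128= 0.29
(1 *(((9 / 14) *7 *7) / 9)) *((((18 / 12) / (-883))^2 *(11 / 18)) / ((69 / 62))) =2387 / 430388328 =0.00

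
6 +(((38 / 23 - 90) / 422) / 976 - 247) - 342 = -345174605 / 592066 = -583.00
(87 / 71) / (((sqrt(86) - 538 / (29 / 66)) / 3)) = -134380026 / 44756473699 - 219501 * sqrt(86) / 89512947398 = -0.00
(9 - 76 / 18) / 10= 43 / 90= 0.48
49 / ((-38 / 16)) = -392 / 19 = -20.63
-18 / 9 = -2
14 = 14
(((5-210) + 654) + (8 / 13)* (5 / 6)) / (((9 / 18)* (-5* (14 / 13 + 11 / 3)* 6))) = -17531 / 2775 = -6.32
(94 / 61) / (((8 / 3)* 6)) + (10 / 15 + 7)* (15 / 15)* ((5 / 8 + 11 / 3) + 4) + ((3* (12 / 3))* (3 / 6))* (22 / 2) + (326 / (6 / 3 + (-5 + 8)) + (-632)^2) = 2193907573 / 5490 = 399618.87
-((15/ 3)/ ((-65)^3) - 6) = 329551/ 54925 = 6.00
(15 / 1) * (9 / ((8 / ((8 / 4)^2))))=135 / 2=67.50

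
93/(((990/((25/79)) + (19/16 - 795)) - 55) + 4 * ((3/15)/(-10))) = 1200/29413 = 0.04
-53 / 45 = -1.18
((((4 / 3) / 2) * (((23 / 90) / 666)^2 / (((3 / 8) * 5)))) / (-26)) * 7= -3703 / 262723763250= -0.00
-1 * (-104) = 104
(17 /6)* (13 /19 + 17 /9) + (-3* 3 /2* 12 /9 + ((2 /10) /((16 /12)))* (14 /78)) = 175711 /133380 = 1.32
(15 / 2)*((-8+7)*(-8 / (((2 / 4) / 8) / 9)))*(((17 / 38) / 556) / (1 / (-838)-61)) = -905040 / 7941487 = -0.11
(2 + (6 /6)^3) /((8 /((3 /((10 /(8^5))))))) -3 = 18417 /5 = 3683.40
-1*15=-15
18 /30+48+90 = 693 /5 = 138.60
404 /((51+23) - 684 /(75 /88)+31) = -10100 /17439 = -0.58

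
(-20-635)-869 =-1524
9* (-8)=-72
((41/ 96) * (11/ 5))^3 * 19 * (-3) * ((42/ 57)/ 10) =-642136957/ 184320000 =-3.48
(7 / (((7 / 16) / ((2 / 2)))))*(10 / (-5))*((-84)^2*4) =-903168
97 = 97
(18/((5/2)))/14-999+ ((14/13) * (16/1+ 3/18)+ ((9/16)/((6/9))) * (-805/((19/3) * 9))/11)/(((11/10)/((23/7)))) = -47685434197/50210160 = -949.72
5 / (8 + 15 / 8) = 40 / 79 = 0.51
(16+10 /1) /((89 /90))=2340 /89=26.29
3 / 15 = 1 / 5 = 0.20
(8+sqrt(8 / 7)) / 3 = 2 * sqrt(14) / 21+8 / 3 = 3.02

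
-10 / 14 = -5 / 7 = -0.71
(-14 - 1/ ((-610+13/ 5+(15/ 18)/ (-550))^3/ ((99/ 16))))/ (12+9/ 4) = -28862731715368840/ 29378137696798281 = -0.98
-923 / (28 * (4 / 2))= -923 / 56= -16.48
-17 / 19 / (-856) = 17 / 16264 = 0.00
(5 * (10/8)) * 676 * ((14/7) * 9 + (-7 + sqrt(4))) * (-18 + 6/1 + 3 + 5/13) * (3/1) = -1419600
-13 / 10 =-1.30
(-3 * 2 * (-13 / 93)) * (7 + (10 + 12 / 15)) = 2314 / 155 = 14.93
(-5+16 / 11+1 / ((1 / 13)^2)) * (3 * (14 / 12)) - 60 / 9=18890 / 33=572.42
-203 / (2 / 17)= -3451 / 2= -1725.50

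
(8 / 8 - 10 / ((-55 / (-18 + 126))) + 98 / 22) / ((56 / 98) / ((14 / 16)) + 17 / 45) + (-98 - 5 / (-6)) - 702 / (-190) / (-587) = -609300282103 / 8365753770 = -72.83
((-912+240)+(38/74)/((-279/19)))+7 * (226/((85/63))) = 439171673/877455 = 500.51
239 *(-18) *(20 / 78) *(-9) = 129060 / 13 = 9927.69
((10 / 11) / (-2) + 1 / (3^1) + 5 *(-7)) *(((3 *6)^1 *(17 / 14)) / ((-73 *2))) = 59109 / 11242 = 5.26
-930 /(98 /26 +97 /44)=-177320 /1139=-155.68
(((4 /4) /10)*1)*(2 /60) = 1 /300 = 0.00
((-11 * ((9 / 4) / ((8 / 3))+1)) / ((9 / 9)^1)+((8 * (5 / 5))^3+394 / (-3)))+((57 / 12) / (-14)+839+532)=1163263 / 672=1731.05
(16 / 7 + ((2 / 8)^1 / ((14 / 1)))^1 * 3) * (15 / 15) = 131 / 56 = 2.34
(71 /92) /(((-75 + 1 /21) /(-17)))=25347 /144808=0.18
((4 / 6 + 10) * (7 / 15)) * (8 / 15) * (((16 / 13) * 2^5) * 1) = 917504 / 8775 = 104.56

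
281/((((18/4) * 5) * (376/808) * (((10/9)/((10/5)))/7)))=397334/1175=338.16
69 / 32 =2.16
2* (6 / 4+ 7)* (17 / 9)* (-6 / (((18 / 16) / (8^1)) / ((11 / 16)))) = -25432 / 27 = -941.93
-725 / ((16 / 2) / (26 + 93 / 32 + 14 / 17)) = -2694.26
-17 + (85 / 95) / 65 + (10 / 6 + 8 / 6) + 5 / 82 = -1410211 / 101270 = -13.93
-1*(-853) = 853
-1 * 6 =-6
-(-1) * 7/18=7/18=0.39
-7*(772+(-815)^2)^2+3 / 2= -6191094140123 / 2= -3095547070061.50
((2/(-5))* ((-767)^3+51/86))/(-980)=-5543531281/30100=-184170.47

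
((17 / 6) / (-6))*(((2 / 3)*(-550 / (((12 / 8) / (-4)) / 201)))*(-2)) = 185614.81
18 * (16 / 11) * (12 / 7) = 3456 / 77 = 44.88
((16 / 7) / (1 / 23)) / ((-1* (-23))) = 16 / 7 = 2.29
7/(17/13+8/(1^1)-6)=91/43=2.12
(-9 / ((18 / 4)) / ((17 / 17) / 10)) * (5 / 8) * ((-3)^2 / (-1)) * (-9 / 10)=-101.25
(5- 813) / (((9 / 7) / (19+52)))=-401576 / 9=-44619.56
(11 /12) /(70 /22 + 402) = 121 /53484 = 0.00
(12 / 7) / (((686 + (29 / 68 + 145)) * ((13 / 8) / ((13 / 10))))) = 0.00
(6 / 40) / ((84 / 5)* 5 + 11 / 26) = 39 / 21950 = 0.00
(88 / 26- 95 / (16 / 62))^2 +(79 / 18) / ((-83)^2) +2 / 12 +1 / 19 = 133035.77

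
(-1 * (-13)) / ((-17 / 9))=-117 / 17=-6.88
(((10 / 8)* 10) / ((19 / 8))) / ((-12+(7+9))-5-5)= -50 / 57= -0.88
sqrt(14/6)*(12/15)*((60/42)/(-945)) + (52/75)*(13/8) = 169/150 - 8*sqrt(21)/19845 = 1.12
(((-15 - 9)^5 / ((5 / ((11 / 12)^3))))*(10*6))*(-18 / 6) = 220796928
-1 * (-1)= 1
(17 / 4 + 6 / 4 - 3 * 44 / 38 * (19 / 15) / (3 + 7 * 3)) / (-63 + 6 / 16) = -4 / 45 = -0.09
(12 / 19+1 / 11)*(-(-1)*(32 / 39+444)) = 2619548 / 8151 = 321.38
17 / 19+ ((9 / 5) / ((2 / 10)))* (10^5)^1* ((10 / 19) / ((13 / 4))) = 36000221 / 247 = 145749.88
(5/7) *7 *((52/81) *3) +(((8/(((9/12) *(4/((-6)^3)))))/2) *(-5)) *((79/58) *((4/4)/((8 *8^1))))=126145/3132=40.28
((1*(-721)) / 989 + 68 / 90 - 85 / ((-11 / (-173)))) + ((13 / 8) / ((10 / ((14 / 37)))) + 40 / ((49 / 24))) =-9352348191187 / 7100505720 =-1317.14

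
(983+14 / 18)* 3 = 8854 / 3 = 2951.33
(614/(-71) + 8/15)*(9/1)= -25926/355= -73.03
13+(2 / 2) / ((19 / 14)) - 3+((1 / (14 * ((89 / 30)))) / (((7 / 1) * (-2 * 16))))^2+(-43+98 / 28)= -28.76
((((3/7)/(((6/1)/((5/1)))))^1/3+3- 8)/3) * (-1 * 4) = 6.51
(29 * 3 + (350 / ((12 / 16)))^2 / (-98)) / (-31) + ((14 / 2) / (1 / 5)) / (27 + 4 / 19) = 70.16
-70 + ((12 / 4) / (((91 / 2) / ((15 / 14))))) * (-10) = -45040 / 637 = -70.71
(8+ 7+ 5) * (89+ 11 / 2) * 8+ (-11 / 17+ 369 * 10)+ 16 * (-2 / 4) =319623 / 17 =18801.35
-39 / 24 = -13 / 8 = -1.62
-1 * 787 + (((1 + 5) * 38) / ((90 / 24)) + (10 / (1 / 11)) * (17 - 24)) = -7481 / 5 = -1496.20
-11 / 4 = -2.75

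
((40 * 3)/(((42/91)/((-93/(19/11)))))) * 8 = -2127840/19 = -111991.58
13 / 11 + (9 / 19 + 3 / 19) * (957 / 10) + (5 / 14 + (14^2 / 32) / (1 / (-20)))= -442696 / 7315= -60.52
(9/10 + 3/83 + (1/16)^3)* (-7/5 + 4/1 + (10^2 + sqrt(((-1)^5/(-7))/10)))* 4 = 1591711* sqrt(70)/29747200 + 816547743/2124800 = 384.74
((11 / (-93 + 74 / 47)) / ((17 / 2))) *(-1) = 1034 / 73049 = 0.01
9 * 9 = 81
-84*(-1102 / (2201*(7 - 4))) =30856 / 2201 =14.02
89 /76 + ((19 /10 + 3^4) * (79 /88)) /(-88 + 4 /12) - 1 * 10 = -42557047 /4397360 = -9.68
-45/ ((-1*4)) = 45/ 4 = 11.25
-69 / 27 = -23 / 9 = -2.56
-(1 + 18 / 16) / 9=-17 / 72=-0.24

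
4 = 4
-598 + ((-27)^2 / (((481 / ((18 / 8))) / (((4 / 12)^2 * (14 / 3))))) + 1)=-572613 / 962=-595.23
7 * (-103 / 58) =-721 / 58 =-12.43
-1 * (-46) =46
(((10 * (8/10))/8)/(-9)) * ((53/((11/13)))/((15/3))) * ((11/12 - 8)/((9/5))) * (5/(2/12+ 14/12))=292825/14256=20.54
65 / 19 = 3.42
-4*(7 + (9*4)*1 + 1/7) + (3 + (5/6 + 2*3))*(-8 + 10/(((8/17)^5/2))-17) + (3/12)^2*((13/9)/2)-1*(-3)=8367283235/1032192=8106.32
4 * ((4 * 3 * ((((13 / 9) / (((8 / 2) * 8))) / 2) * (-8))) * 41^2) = -14568.67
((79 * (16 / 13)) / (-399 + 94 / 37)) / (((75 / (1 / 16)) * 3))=-2923 / 42906825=-0.00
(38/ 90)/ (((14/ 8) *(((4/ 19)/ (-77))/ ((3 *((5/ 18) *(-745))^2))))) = -11020021375/ 972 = -11337470.55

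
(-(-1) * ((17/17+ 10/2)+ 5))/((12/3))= 11/4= 2.75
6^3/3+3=75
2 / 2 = 1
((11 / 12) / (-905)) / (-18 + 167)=-0.00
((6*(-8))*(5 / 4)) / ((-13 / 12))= 720 / 13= 55.38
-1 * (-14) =14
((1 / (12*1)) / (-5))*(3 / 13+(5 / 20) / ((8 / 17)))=-317 / 24960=-0.01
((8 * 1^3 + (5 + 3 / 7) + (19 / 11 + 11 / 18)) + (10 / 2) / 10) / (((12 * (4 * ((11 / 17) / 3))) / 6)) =191641 / 20328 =9.43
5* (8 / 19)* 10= 400 / 19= 21.05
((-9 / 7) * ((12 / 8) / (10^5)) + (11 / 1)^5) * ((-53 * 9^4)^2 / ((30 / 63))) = 81790814084283126417591 / 2000000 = 40895407042141563.21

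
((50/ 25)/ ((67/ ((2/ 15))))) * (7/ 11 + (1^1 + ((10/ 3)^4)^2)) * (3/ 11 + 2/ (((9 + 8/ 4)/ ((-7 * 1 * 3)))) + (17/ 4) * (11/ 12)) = 20352184813/ 957420486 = 21.26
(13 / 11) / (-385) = -13 / 4235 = -0.00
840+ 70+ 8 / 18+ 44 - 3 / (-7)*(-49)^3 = -49466.56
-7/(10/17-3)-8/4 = 37/41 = 0.90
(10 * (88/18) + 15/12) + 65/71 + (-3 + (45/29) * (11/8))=7440271/148248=50.19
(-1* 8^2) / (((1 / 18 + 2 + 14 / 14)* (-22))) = 576 / 605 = 0.95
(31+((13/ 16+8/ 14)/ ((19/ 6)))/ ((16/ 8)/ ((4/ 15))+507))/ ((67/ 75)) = 424268325/ 12225892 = 34.70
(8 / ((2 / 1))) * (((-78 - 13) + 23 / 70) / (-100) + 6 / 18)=26041 / 5250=4.96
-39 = -39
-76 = -76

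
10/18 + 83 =752/9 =83.56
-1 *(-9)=9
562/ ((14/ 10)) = 2810/ 7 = 401.43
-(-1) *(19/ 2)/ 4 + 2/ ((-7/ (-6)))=229/ 56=4.09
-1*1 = -1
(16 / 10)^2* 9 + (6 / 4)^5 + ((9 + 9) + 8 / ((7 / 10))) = 336349 / 5600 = 60.06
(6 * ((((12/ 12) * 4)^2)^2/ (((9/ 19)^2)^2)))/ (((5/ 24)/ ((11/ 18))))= 2935871488/ 32805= 89494.63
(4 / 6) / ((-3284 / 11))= -11 / 4926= -0.00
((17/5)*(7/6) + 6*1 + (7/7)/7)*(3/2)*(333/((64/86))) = 30399237/4480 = 6785.54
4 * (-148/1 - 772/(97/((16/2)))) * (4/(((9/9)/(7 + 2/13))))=-30551616/1261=-24228.09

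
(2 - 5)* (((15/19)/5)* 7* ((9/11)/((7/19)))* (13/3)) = -351/11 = -31.91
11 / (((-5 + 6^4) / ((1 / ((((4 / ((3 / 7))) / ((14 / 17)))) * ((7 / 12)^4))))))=342144 / 52694747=0.01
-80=-80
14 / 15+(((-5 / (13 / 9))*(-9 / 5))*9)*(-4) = -43558 / 195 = -223.37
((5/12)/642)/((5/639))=71/856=0.08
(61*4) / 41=244 / 41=5.95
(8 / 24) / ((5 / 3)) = 1 / 5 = 0.20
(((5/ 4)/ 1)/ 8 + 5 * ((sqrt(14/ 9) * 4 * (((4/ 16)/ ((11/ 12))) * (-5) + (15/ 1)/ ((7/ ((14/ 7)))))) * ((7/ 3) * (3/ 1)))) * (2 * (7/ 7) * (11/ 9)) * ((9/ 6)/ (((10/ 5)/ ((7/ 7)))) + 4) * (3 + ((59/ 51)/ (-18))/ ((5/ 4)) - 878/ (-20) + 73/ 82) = 938824865/ 10839744 + 4267385750 * sqrt(14)/ 56457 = 282905.31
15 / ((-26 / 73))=-1095 / 26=-42.12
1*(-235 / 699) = -235 / 699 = -0.34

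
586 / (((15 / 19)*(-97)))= -11134 / 1455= -7.65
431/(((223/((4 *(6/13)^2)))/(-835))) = -51823440/37687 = -1375.10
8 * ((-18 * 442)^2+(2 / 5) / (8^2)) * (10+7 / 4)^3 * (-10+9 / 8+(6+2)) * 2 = -7360395403174121 / 5120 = -1437577227182.45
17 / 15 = 1.13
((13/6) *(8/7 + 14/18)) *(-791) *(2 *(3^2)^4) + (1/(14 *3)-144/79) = -143314403195/3318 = -43193008.80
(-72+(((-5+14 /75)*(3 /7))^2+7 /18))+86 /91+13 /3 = -444861761 /7166250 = -62.08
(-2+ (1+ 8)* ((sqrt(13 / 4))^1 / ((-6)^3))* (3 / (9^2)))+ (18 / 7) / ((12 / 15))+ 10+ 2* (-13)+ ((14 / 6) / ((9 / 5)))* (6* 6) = 1339 / 42-sqrt(13) / 1296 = 31.88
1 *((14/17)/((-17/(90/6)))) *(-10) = 2100/289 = 7.27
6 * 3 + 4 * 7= 46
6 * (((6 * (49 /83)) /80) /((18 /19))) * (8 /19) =49 /415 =0.12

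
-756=-756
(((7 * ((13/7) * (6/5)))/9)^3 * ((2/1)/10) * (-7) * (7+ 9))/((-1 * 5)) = 1968512/84375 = 23.33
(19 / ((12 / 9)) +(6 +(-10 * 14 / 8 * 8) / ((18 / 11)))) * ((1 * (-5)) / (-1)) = -11755 / 36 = -326.53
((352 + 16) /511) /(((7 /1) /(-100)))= -10.29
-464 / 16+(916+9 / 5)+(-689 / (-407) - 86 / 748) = 5600477 / 6290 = 890.38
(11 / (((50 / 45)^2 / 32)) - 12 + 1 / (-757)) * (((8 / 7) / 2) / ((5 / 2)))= 62.43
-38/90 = -19/45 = -0.42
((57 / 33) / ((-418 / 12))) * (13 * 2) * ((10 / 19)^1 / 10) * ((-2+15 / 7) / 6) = -26 / 16093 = -0.00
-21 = -21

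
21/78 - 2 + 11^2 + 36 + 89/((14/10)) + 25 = 44379/182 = 243.84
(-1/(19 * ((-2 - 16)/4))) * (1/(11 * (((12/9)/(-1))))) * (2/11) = -1/6897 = -0.00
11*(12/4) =33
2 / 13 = 0.15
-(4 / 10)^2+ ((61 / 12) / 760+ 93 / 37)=2.36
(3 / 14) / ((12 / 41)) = 41 / 56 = 0.73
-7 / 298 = -0.02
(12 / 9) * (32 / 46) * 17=1088 / 69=15.77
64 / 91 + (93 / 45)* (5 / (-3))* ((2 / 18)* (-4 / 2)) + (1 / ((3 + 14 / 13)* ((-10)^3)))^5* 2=2263692203608999997263199297 / 1541259489451500000000000000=1.47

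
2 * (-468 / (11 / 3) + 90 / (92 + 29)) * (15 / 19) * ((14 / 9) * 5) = -3582600 / 2299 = -1558.33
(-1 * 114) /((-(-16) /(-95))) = 5415 /8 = 676.88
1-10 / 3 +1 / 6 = -13 / 6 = -2.17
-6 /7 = -0.86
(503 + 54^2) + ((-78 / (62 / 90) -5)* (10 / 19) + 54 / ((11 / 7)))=21971193 / 6479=3391.14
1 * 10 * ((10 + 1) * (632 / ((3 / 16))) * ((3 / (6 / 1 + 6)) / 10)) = 27808 / 3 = 9269.33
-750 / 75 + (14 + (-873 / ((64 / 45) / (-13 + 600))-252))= -23076167 / 64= -360565.11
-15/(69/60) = -300/23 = -13.04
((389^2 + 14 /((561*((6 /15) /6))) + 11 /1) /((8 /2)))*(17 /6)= 14149577 /132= 107193.77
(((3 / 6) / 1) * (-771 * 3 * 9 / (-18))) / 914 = 2313 / 3656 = 0.63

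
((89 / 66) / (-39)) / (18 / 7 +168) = -0.00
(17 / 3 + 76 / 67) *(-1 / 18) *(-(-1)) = -0.38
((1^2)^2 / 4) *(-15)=-3.75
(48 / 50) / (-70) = -12 / 875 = -0.01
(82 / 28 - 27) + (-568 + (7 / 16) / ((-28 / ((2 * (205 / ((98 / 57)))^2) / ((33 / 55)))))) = -409525503 / 307328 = -1332.54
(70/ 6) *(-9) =-105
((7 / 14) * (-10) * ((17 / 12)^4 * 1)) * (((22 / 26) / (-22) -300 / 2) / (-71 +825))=4.01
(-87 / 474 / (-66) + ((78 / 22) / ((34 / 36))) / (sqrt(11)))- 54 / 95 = -560357 / 990660 + 702 * sqrt(11) / 2057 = 0.57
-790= -790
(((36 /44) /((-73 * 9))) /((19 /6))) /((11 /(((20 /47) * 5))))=-600 /7887869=-0.00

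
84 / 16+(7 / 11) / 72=4165 / 792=5.26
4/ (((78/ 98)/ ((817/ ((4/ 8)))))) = 320264/ 39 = 8211.90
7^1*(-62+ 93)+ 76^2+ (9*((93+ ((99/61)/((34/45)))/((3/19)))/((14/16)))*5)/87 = 1274858243/210511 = 6056.02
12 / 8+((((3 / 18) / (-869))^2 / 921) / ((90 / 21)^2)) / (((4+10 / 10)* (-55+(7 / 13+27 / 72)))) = 59416627951054369 / 39611085300703125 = 1.50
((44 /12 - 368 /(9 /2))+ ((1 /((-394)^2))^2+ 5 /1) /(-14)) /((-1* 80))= 238259058586361 /242910014215680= 0.98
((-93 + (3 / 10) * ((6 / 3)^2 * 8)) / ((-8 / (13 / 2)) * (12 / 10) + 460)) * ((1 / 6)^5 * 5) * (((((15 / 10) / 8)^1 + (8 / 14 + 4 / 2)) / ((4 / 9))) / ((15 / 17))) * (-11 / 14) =34804627 / 53836038144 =0.00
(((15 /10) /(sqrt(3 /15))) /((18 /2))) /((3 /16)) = 1.99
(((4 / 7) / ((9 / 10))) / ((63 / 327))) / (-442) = -2180 / 292383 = -0.01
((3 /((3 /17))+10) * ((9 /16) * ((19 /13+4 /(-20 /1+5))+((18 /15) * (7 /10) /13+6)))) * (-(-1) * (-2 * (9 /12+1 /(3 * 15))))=-4427289 /26000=-170.28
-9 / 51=-3 / 17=-0.18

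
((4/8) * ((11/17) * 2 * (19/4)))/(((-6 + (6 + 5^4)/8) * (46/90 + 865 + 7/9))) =0.00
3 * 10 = 30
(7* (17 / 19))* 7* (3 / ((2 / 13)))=32487 / 38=854.92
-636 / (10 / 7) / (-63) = 106 / 15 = 7.07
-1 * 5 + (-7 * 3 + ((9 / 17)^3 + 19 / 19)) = -24.85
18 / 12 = 3 / 2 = 1.50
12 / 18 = 2 / 3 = 0.67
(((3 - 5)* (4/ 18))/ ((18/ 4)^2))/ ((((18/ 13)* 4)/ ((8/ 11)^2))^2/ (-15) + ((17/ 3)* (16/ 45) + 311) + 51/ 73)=-63165440/ 881822512053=-0.00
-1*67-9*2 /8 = -277 /4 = -69.25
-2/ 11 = -0.18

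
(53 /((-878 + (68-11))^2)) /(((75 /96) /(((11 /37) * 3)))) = 0.00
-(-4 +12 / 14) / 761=0.00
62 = 62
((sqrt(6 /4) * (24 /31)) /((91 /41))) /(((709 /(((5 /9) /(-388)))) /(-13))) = 0.00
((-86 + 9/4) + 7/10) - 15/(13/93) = -49493/260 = -190.36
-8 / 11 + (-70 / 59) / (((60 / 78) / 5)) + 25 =10748 / 649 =16.56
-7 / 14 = -1 / 2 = -0.50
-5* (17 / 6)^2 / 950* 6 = -289 / 1140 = -0.25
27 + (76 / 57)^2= 28.78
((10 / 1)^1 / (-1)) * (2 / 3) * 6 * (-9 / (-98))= -180 / 49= -3.67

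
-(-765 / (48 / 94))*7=83895 / 8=10486.88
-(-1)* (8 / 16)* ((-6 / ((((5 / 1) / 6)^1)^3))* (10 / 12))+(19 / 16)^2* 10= 31301 / 3200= 9.78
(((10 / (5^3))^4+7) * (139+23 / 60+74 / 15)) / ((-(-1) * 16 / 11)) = 260448008359 / 375000000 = 694.53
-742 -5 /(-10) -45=-1573 /2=-786.50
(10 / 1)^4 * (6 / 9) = 20000 / 3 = 6666.67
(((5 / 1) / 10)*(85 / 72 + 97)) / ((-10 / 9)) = -7069 / 160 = -44.18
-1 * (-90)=90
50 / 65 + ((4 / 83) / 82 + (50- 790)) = -32702804 / 44239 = -739.23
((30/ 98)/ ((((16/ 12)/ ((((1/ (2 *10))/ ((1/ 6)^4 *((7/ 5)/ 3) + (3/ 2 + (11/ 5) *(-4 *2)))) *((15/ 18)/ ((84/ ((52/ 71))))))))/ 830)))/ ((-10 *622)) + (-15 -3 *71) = -2161822925820867/ 9481679527964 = -228.00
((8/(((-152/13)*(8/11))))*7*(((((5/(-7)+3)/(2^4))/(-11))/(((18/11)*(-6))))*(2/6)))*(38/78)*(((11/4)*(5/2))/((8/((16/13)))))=-605/404352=-0.00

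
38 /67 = 0.57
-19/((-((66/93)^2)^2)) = 17546899/234256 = 74.90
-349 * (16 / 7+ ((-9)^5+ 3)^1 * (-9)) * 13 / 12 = -200919640.69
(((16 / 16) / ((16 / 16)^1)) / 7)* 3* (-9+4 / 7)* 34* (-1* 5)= 30090 / 49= 614.08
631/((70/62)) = 558.89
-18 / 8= -9 / 4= -2.25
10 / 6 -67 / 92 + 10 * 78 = 215539 / 276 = 780.94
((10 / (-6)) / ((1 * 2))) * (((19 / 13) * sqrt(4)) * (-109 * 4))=41420 / 39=1062.05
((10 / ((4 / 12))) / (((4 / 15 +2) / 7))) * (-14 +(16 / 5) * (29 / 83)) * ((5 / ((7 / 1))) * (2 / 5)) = -481140 / 1411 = -340.99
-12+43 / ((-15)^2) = -2657 / 225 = -11.81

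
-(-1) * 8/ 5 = 8/ 5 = 1.60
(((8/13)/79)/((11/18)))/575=144/6495775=0.00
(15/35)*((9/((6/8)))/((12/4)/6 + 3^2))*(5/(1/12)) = 4320/133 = 32.48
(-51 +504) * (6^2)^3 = 21135168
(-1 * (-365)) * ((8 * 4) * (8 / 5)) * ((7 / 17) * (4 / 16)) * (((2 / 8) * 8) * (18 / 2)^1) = 588672 / 17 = 34627.76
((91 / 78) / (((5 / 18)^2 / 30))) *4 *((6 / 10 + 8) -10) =-63504 / 25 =-2540.16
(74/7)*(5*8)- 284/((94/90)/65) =-5675780/329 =-17251.61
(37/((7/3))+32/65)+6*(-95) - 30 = -265561/455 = -583.65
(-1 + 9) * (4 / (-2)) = -16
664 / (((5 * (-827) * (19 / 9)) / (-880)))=1051776 / 15713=66.94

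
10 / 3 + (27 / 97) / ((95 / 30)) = 18916 / 5529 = 3.42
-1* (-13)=13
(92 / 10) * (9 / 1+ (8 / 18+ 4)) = 5566 / 45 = 123.69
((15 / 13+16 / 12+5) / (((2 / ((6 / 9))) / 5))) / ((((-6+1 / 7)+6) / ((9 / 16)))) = 2555 / 52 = 49.13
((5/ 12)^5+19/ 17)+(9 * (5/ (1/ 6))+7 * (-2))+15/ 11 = 12028127927/ 46531584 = 258.49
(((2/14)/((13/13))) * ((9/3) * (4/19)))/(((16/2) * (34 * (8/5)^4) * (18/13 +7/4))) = 0.00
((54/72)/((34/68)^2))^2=9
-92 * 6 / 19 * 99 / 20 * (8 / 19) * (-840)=18361728 / 361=50863.51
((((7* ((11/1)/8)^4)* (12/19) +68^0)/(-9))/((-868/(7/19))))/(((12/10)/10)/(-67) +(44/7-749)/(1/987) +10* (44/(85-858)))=-423283958675/391565956896954925056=-0.00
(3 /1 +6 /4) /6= 3 /4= 0.75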